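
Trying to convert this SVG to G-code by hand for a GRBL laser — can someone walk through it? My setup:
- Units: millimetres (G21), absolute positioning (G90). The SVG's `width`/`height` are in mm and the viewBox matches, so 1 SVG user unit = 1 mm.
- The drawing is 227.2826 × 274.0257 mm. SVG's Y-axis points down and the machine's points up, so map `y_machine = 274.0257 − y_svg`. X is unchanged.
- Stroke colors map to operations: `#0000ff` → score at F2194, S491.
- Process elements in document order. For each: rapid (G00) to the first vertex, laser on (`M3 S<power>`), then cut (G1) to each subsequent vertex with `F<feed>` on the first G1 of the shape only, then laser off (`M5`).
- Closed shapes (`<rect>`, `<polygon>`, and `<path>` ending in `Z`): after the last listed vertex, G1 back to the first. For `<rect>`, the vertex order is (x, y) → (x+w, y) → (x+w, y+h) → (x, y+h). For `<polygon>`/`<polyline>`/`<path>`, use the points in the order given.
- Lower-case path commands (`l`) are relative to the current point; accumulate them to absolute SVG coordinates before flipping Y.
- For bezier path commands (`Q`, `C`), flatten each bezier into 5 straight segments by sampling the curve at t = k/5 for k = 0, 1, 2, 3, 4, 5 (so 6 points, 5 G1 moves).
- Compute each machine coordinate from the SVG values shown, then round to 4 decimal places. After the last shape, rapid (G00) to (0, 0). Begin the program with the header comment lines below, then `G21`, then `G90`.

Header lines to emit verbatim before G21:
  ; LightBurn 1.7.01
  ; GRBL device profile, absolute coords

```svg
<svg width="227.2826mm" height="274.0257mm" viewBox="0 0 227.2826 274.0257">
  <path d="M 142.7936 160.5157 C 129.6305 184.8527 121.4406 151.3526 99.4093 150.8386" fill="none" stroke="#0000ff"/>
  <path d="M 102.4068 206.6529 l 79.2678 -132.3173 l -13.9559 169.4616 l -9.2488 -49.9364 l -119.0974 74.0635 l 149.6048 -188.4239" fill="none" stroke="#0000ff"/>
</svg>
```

Since the viewBox matches the mm dimensions, user units are millimetres directly. The only transform is the Y-flip y_m = 274.0257 − y_svg.

Shape 1 is a cubic bezier drawn with `<path>`. Its stroke #0000ff means score at S491, F2194. After flipping Y the toolpath is (142.7936,113.5100) → (135.3420,105.1217) → (128.1809,106.2547) → (120.4071,112.5497) → (111.1176,119.6470) → (99.4093,123.1871).

Shape 2 is a open polyline drawn with `<path>`. Its stroke #0000ff means score at S491, F2194. After flipping Y the toolpath is (102.4068,67.3728) → (181.6746,199.6901) → (167.7187,30.2285) → (158.4699,80.1649) → (39.3725,6.1014) → (188.9773,194.5253).

; LightBurn 1.7.01
; GRBL device profile, absolute coords
G21
G90
G00 X142.7936 Y113.5100
M3 S491
G1 X135.3420 Y105.1217 F2194
G1 X128.1809 Y106.2547
G1 X120.4071 Y112.5497
G1 X111.1176 Y119.6470
G1 X99.4093 Y123.1871
M5
G00 X102.4068 Y67.3728
M3 S491
G1 X181.6746 Y199.6901 F2194
G1 X167.7187 Y30.2285
G1 X158.4699 Y80.1649
G1 X39.3725 Y6.1014
G1 X188.9773 Y194.5253
M5
G00 X0.0000 Y0.0000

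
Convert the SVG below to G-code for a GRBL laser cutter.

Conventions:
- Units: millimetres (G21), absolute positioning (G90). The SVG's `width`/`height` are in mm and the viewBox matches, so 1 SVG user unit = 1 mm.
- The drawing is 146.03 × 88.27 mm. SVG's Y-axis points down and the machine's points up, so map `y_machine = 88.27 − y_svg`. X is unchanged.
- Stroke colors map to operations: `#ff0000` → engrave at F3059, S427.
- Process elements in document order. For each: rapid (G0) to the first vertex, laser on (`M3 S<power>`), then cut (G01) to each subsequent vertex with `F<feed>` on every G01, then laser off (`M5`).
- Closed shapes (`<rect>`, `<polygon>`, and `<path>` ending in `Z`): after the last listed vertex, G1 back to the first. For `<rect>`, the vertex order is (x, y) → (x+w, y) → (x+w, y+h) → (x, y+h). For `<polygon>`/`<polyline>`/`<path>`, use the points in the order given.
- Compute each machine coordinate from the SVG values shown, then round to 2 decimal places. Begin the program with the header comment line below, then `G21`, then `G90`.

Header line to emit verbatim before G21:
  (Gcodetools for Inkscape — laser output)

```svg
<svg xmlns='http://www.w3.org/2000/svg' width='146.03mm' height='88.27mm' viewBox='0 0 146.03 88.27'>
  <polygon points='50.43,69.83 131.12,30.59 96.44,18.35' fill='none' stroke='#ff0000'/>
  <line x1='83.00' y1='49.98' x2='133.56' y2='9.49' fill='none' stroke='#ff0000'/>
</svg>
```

(Gcodetools for Inkscape — laser output)
G21
G90
G0 X50.43 Y18.44
M3 S427
G01 X131.12 Y57.68 F3059
G01 X96.44 Y69.92 F3059
G01 X50.43 Y18.44 F3059
M5
G0 X83.00 Y38.29
M3 S427
G01 X133.56 Y78.78 F3059
M5

1 u = 1 mm; y_m = 88.27 − y.

[1] `<polygon>` closed polygon, #ff0000→engrave S427 F3059: (50.43,18.44) → (131.12,57.68) → (96.44,69.92) → (50.43,18.44) (closed)

[2] `<line>` line segment, #ff0000→engrave S427 F3059: (83.00,38.29) → (133.56,78.78)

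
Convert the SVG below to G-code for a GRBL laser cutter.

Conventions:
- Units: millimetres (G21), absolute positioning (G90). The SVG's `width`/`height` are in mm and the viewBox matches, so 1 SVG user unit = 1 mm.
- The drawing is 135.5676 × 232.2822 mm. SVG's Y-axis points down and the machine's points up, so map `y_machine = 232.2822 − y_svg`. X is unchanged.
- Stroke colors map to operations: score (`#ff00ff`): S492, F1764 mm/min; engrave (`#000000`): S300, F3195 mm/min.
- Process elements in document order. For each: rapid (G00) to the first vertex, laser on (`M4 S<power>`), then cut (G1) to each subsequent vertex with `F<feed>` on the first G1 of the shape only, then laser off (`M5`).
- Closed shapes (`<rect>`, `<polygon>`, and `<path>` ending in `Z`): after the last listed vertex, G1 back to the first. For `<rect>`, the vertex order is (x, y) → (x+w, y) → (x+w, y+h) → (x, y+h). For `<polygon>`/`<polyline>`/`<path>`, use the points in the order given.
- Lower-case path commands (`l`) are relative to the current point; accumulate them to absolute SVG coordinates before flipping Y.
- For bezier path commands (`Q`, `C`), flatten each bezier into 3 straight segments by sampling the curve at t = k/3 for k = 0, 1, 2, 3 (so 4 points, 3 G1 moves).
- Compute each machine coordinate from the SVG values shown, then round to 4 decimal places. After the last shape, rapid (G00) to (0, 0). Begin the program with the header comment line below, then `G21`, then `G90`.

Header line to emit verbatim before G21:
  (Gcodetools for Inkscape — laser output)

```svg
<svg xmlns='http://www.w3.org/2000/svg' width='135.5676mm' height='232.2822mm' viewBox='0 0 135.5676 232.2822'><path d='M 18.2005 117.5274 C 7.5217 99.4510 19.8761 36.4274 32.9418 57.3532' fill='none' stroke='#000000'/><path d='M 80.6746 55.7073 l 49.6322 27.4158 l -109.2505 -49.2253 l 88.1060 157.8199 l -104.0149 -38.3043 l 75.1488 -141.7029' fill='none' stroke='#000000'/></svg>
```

Since the viewBox matches the mm dimensions, user units are millimetres directly. The only transform is the Y-flip y_m = 232.2822 − y_svg.

Shape 1 is a cubic bezier drawn with `<path>`. Its stroke #000000 means engrave at S300, F3195. After flipping Y the toolpath is (18.2005,114.7548) → (14.3727,143.0397) → (20.9399,172.6456) → (32.9418,174.9290).

Shape 2 is a open polyline drawn with `<path>`. Its stroke #000000 means engrave at S300, F3195. After flipping Y the toolpath is (80.6746,176.5749) → (130.3068,149.1591) → (21.0563,198.3844) → (109.1623,40.5645) → (5.1474,78.8688) → (80.2962,220.5717).

(Gcodetools for Inkscape — laser output)
G21
G90
G00 X18.2005 Y114.7548
M4 S300
G1 X14.3727 Y143.0397 F3195
G1 X20.9399 Y172.6456
G1 X32.9418 Y174.9290
M5
G00 X80.6746 Y176.5749
M4 S300
G1 X130.3068 Y149.1591 F3195
G1 X21.0563 Y198.3844
G1 X109.1623 Y40.5645
G1 X5.1474 Y78.8688
G1 X80.2962 Y220.5717
M5
G00 X0.0000 Y0.0000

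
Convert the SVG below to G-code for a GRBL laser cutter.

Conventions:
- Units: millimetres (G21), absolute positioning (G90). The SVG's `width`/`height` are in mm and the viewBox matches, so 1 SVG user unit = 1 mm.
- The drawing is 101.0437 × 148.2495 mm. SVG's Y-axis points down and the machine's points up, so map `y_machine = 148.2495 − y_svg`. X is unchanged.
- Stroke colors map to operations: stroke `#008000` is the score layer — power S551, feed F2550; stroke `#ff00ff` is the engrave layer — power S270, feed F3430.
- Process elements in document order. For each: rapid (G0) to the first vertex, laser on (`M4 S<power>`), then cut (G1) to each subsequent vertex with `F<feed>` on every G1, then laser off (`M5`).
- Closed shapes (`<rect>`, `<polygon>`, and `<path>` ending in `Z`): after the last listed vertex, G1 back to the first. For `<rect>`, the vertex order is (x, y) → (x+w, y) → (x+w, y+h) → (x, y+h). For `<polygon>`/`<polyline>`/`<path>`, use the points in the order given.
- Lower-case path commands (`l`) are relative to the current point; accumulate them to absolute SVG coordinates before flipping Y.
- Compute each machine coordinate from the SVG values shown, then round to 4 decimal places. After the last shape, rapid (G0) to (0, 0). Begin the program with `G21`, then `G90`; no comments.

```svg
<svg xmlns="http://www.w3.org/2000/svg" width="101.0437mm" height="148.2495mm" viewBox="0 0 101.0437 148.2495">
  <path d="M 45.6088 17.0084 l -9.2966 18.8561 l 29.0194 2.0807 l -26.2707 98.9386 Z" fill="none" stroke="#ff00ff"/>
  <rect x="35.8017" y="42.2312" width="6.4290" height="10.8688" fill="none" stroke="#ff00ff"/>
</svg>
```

G21
G90
G0 X45.6088 Y131.2411
M4 S270
G1 X36.3122 Y112.3850 F3430
G1 X65.3316 Y110.3043 F3430
G1 X39.0609 Y11.3657 F3430
G1 X45.6088 Y131.2411 F3430
M5
G0 X35.8017 Y106.0183
M4 S270
G1 X42.2307 Y106.0183 F3430
G1 X42.2307 Y95.1495 F3430
G1 X35.8017 Y95.1495 F3430
G1 X35.8017 Y106.0183 F3430
M5
G0 X0.0000 Y0.0000

1 u = 1 mm; y_m = 148.2495 − y.

[1] `<path>` closed polygon, #ff00ff→engrave S270 F3430: (45.6088,131.2411) → (36.3122,112.3850) → (65.3316,110.3043) → (39.0609,11.3657) → (45.6088,131.2411) (closed)

[2] `<rect>` rectangle, #ff00ff→engrave S270 F3430: (35.8017,106.0183) → (42.2307,106.0183) → (42.2307,95.1495) → (35.8017,95.1495) → (35.8017,106.0183) (closed)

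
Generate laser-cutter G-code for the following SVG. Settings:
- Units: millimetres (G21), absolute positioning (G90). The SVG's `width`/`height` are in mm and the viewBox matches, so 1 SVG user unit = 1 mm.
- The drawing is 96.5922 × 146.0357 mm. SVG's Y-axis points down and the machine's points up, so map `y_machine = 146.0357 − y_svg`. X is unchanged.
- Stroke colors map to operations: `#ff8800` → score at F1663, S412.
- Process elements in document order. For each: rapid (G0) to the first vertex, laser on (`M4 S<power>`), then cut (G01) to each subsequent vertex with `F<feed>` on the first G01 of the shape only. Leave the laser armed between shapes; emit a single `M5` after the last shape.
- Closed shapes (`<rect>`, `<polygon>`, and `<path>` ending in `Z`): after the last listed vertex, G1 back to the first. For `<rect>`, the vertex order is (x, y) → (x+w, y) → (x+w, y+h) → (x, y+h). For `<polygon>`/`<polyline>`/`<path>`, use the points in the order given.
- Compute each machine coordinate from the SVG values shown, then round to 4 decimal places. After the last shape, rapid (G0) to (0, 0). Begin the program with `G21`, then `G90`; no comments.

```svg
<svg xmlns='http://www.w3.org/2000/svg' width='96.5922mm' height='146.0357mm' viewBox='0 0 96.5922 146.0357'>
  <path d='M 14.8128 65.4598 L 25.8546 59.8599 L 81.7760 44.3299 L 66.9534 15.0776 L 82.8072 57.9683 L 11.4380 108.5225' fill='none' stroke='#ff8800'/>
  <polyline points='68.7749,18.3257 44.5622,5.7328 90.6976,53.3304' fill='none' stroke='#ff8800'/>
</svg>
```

viewBox `0 0 96.5922 146.0357` with mm width/height → 1 unit = 1 mm. Flip: y_m = 146.0357 − y_svg.

**Shape 1** — `<path>` open polyline, stroke `#ff8800` → score (S412, F1663). Machine vertices: (14.8128,80.5759) → (25.8546,86.1758) → (81.7760,101.7058) → (66.9534,130.9581) → (82.8072,88.0674) → (11.4380,37.5132). Open path.

**Shape 2** — `<polyline>` open polyline, stroke `#ff8800` → score (S412, F1663). Machine vertices: (68.7749,127.7100) → (44.5622,140.3029) → (90.6976,92.7053). Open path.

G21
G90
G0 X14.8128 Y80.5759
M4 S412
G01 X25.8546 Y86.1758 F1663
G01 X81.7760 Y101.7058
G01 X66.9534 Y130.9581
G01 X82.8072 Y88.0674
G01 X11.4380 Y37.5132
G0 X68.7749 Y127.7100
M4 S412
G01 X44.5622 Y140.3029 F1663
G01 X90.6976 Y92.7053
M5
G0 X0.0000 Y0.0000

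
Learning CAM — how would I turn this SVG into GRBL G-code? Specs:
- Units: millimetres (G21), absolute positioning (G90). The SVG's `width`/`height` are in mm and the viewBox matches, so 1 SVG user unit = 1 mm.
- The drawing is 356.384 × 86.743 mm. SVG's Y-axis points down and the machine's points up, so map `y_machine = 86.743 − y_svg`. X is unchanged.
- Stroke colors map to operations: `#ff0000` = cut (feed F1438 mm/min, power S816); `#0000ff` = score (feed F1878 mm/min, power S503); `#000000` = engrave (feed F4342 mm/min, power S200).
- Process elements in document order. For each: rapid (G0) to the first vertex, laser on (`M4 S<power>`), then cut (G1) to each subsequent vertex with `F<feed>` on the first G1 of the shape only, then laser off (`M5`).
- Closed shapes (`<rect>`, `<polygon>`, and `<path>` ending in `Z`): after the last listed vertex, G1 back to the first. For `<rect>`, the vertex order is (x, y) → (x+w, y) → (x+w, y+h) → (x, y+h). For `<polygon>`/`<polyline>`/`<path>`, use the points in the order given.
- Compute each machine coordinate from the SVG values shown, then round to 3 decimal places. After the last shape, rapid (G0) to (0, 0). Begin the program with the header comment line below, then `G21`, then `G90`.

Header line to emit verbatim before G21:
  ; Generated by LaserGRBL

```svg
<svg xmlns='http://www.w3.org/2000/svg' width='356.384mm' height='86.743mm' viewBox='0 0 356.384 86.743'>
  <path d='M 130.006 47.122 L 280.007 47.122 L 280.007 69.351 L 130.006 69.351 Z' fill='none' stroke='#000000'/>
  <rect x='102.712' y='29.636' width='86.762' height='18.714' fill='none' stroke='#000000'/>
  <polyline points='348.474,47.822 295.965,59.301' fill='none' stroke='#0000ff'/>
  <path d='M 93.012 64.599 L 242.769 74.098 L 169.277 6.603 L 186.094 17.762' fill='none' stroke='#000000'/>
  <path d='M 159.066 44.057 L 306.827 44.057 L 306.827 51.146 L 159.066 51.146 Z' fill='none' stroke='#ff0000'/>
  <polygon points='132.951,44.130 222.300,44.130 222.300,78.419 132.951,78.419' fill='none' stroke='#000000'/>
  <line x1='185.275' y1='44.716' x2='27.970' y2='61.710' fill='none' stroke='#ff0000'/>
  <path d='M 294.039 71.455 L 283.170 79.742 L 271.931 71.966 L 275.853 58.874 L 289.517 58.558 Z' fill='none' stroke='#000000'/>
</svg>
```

; Generated by LaserGRBL
G21
G90
G0 X130.006 Y39.621
M4 S200
G1 X280.007 Y39.621 F4342
G1 X280.007 Y17.392
G1 X130.006 Y17.392
G1 X130.006 Y39.621
M5
G0 X102.712 Y57.107
M4 S200
G1 X189.474 Y57.107 F4342
G1 X189.474 Y38.393
G1 X102.712 Y38.393
G1 X102.712 Y57.107
M5
G0 X348.474 Y38.921
M4 S503
G1 X295.965 Y27.442 F1878
M5
G0 X93.012 Y22.144
M4 S200
G1 X242.769 Y12.645 F4342
G1 X169.277 Y80.140
G1 X186.094 Y68.981
M5
G0 X159.066 Y42.686
M4 S816
G1 X306.827 Y42.686 F1438
G1 X306.827 Y35.597
G1 X159.066 Y35.597
G1 X159.066 Y42.686
M5
G0 X132.951 Y42.613
M4 S200
G1 X222.300 Y42.613 F4342
G1 X222.300 Y8.324
G1 X132.951 Y8.324
G1 X132.951 Y42.613
M5
G0 X185.275 Y42.027
M4 S816
G1 X27.970 Y25.033 F1438
M5
G0 X294.039 Y15.288
M4 S200
G1 X283.170 Y7.001 F4342
G1 X271.931 Y14.777
G1 X275.853 Y27.869
G1 X289.517 Y28.185
G1 X294.039 Y15.288
M5
G0 X0.000 Y0.000

Since the viewBox matches the mm dimensions, user units are millimetres directly. The only transform is the Y-flip y_m = 86.743 − y_svg.

Shape 1 is a rectangle drawn with `<path>`. Its stroke #000000 means engrave at S200, F4342. After flipping Y the toolpath is (130.006,39.621) → (280.007,39.621) → (280.007,17.392) → (130.006,17.392) → (130.006,39.621), returning to the start.

Shape 2 is a rectangle drawn with `<rect>`. Its stroke #000000 means engrave at S200, F4342. After flipping Y the toolpath is (102.712,57.107) → (189.474,57.107) → (189.474,38.393) → (102.712,38.393) → (102.712,57.107), returning to the start.

Shape 3 is a line segment drawn with `<polyline>`. Its stroke #0000ff means score at S503, F1878. After flipping Y the toolpath is (348.474,38.921) → (295.965,27.442).

Shape 4 is a open polyline drawn with `<path>`. Its stroke #000000 means engrave at S200, F4342. After flipping Y the toolpath is (93.012,22.144) → (242.769,12.645) → (169.277,80.140) → (186.094,68.981).

Shape 5 is a rectangle drawn with `<path>`. Its stroke #ff0000 means cut at S816, F1438. After flipping Y the toolpath is (159.066,42.686) → (306.827,42.686) → (306.827,35.597) → (159.066,35.597) → (159.066,42.686), returning to the start.

Shape 6 is a rectangle drawn with `<polygon>`. Its stroke #000000 means engrave at S200, F4342. After flipping Y the toolpath is (132.951,42.613) → (222.300,42.613) → (222.300,8.324) → (132.951,8.324) → (132.951,42.613), returning to the start.

Shape 7 is a line segment drawn with `<line>`. Its stroke #ff0000 means cut at S816, F1438. After flipping Y the toolpath is (185.275,42.027) → (27.970,25.033).

Shape 8 is a regular polygon drawn with `<path>`. Its stroke #000000 means engrave at S200, F4342. After flipping Y the toolpath is (294.039,15.288) → (283.170,7.001) → (271.931,14.777) → (275.853,27.869) → (289.517,28.185) → (294.039,15.288), returning to the start.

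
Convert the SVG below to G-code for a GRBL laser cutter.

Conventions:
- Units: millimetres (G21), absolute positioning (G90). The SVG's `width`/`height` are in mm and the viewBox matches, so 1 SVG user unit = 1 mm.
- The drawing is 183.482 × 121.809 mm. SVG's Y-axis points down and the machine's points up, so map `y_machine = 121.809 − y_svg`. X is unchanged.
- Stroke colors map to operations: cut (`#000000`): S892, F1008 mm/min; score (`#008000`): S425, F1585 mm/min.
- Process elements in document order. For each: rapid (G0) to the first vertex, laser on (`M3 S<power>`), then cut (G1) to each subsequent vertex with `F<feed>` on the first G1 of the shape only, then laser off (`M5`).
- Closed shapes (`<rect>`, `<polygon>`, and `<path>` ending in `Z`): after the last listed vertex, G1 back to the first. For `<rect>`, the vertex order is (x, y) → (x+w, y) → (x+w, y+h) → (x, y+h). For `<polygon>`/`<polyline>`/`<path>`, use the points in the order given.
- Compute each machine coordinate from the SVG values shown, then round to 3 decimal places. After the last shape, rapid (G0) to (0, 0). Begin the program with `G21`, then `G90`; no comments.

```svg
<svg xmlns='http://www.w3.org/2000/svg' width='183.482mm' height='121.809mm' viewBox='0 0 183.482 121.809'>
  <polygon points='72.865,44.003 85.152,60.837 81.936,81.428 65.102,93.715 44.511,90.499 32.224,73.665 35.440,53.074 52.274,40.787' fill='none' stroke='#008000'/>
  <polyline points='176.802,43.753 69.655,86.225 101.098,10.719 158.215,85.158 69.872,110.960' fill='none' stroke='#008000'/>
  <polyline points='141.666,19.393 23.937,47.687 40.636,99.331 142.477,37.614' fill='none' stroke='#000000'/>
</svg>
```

G21
G90
G0 X72.865 Y77.806
M3 S425
G1 X85.152 Y60.972 F1585
G1 X81.936 Y40.381
G1 X65.102 Y28.094
G1 X44.511 Y31.310
G1 X32.224 Y48.144
G1 X35.440 Y68.735
G1 X52.274 Y81.022
G1 X72.865 Y77.806
M5
G0 X176.802 Y78.056
M3 S425
G1 X69.655 Y35.584 F1585
G1 X101.098 Y111.090
G1 X158.215 Y36.651
G1 X69.872 Y10.849
M5
G0 X141.666 Y102.416
M3 S892
G1 X23.937 Y74.122 F1008
G1 X40.636 Y22.478
G1 X142.477 Y84.195
M5
G0 X0.000 Y0.000

viewBox `0 0 183.482 121.809` with mm width/height → 1 unit = 1 mm. Flip: y_m = 121.809 − y_svg.

**Shape 1** — `<polygon>` regular polygon, stroke `#008000` → score (S425, F1585). Machine vertices: (72.865,77.806) → (85.152,60.972) → (81.936,40.381) → (65.102,28.094) → (44.511,31.310) → (32.224,48.144) → (35.440,68.735) → (52.274,81.022) → (72.865,77.806). Closed: final G1 returns to the first vertex.

**Shape 2** — `<polyline>` open polyline, stroke `#008000` → score (S425, F1585). Machine vertices: (176.802,78.056) → (69.655,35.584) → (101.098,111.090) → (158.215,36.651) → (69.872,10.849). Open path.

**Shape 3** — `<polyline>` open polyline, stroke `#000000` → cut (S892, F1008). Machine vertices: (141.666,102.416) → (23.937,74.122) → (40.636,22.478) → (142.477,84.195). Open path.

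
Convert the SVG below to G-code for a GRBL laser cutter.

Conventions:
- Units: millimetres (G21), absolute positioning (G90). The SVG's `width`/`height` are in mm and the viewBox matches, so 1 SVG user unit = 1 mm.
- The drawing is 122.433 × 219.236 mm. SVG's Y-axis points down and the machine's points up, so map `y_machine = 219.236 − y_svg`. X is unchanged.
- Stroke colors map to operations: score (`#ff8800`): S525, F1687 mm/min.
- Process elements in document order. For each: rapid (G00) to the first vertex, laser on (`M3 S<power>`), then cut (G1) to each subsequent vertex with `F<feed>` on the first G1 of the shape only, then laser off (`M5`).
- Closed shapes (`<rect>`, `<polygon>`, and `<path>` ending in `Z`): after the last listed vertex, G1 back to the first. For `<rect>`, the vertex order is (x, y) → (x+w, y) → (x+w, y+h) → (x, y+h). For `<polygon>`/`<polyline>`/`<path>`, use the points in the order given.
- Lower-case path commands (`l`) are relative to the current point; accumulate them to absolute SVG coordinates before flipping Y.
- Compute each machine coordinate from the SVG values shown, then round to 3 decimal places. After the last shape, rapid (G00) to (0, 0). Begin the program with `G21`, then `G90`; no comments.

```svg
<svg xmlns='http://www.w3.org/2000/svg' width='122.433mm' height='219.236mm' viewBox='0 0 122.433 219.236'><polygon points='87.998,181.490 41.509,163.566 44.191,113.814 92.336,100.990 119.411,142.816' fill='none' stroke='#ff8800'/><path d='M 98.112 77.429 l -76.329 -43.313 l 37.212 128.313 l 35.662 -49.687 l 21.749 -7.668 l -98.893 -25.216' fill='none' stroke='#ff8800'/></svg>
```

G21
G90
G00 X87.998 Y37.746
M3 S525
G1 X41.509 Y55.670 F1687
G1 X44.191 Y105.422
G1 X92.336 Y118.246
G1 X119.411 Y76.420
G1 X87.998 Y37.746
M5
G00 X98.112 Y141.807
M3 S525
G1 X21.783 Y185.120 F1687
G1 X58.995 Y56.807
G1 X94.657 Y106.494
G1 X116.406 Y114.162
G1 X17.513 Y139.378
M5
G00 X0.000 Y0.000

viewBox `0 0 122.433 219.236` with mm width/height → 1 unit = 1 mm. Flip: y_m = 219.236 − y_svg.

**Shape 1** — `<polygon>` regular polygon, stroke `#ff8800` → score (S525, F1687). Machine vertices: (87.998,37.746) → (41.509,55.670) → (44.191,105.422) → (92.336,118.246) → (119.411,76.420) → (87.998,37.746). Closed: final G1 returns to the first vertex.

**Shape 2** — `<path>` open polyline, stroke `#ff8800` → score (S525, F1687). Machine vertices: (98.112,141.807) → (21.783,185.120) → (58.995,56.807) → (94.657,106.494) → (116.406,114.162) → (17.513,139.378). Open path.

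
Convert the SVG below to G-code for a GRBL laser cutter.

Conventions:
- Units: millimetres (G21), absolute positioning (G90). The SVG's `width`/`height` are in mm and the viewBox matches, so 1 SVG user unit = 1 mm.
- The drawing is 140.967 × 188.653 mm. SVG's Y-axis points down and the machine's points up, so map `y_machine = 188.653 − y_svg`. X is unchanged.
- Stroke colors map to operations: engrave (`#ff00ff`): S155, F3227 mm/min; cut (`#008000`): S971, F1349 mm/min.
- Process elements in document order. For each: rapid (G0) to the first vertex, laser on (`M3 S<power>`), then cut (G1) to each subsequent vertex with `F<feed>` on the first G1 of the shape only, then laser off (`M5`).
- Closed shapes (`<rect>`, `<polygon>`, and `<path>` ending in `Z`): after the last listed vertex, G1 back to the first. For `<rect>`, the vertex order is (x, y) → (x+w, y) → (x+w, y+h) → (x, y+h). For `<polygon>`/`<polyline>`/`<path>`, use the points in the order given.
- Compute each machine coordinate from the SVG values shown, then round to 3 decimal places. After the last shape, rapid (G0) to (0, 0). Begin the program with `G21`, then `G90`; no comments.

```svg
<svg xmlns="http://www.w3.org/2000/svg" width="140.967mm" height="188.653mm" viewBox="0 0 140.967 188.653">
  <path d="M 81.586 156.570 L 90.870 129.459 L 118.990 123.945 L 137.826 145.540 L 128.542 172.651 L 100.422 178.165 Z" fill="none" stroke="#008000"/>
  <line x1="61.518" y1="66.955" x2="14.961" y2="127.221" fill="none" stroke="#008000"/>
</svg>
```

1 u = 1 mm; y_m = 188.653 − y.

[1] `<path>` regular polygon, #008000→cut S971 F1349: (81.586,32.083) → (90.870,59.194) → (118.990,64.708) → (137.826,43.113) → (128.542,16.002) → (100.422,10.488) → (81.586,32.083) (closed)

[2] `<line>` line segment, #008000→cut S971 F1349: (61.518,121.698) → (14.961,61.432)

G21
G90
G0 X81.586 Y32.083
M3 S971
G1 X90.870 Y59.194 F1349
G1 X118.990 Y64.708
G1 X137.826 Y43.113
G1 X128.542 Y16.002
G1 X100.422 Y10.488
G1 X81.586 Y32.083
M5
G0 X61.518 Y121.698
M3 S971
G1 X14.961 Y61.432 F1349
M5
G0 X0.000 Y0.000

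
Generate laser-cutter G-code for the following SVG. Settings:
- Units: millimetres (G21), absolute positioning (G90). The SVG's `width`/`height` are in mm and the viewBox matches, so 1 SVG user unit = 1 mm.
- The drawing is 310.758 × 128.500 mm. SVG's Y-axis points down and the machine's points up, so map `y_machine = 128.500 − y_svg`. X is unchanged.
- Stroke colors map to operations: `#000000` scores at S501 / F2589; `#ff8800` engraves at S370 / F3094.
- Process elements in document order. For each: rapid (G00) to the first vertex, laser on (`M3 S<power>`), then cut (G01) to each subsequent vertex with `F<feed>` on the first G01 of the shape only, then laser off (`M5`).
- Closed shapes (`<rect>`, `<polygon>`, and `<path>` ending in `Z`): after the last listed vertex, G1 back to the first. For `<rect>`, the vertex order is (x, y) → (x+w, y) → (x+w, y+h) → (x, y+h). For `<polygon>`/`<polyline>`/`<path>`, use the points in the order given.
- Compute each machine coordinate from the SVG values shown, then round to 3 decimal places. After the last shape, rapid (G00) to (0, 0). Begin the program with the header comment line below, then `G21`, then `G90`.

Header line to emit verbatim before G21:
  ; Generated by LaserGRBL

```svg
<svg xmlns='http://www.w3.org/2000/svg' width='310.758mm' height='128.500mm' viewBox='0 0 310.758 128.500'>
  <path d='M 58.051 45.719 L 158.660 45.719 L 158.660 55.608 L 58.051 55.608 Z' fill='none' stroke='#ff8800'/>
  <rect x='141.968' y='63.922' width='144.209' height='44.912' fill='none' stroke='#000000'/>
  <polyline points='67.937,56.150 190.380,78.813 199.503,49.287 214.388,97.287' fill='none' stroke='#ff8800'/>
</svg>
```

Since the viewBox matches the mm dimensions, user units are millimetres directly. The only transform is the Y-flip y_m = 128.500 − y_svg.

Shape 1 is a rectangle drawn with `<path>`. Its stroke #ff8800 means engrave at S370, F3094. After flipping Y the toolpath is (58.051,82.781) → (158.660,82.781) → (158.660,72.892) → (58.051,72.892) → (58.051,82.781), returning to the start.

Shape 2 is a rectangle drawn with `<rect>`. Its stroke #000000 means score at S501, F2589. After flipping Y the toolpath is (141.968,64.578) → (286.177,64.578) → (286.177,19.666) → (141.968,19.666) → (141.968,64.578), returning to the start.

Shape 3 is a open polyline drawn with `<polyline>`. Its stroke #ff8800 means engrave at S370, F3094. After flipping Y the toolpath is (67.937,72.350) → (190.380,49.687) → (199.503,79.213) → (214.388,31.213).

; Generated by LaserGRBL
G21
G90
G00 X58.051 Y82.781
M3 S370
G01 X158.660 Y82.781 F3094
G01 X158.660 Y72.892
G01 X58.051 Y72.892
G01 X58.051 Y82.781
M5
G00 X141.968 Y64.578
M3 S501
G01 X286.177 Y64.578 F2589
G01 X286.177 Y19.666
G01 X141.968 Y19.666
G01 X141.968 Y64.578
M5
G00 X67.937 Y72.350
M3 S370
G01 X190.380 Y49.687 F3094
G01 X199.503 Y79.213
G01 X214.388 Y31.213
M5
G00 X0.000 Y0.000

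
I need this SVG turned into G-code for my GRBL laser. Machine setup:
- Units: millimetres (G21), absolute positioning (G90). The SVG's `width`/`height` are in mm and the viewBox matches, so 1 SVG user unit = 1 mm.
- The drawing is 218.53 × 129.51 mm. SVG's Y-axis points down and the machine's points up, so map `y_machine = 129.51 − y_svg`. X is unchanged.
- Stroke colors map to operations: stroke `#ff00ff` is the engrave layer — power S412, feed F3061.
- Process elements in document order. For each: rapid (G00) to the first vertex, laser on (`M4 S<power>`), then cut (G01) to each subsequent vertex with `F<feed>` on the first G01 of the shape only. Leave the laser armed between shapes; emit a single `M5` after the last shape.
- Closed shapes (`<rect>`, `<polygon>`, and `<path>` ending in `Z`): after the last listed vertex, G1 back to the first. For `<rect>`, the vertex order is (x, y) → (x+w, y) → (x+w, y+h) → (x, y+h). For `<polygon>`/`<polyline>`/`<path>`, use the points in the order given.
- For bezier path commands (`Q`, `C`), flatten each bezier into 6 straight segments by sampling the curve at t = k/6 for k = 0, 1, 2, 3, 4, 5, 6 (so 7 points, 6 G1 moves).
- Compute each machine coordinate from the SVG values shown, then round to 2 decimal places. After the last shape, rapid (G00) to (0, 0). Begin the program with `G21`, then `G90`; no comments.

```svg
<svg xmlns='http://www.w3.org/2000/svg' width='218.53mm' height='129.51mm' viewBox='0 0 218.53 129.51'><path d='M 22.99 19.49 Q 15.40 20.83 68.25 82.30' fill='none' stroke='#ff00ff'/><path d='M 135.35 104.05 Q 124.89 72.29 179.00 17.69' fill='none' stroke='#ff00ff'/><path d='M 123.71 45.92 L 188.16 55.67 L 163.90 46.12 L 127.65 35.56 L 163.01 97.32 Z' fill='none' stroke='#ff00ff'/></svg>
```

viewBox `0 0 218.53 129.51` with mm width/height → 1 unit = 1 mm. Flip: y_m = 129.51 − y_svg.

**Shape 1** — `<path>` quadratic bezier, stroke `#ff00ff` → engrave (S412, F3061). Control points (SVG): P0=(22.99,19.49), P1=(15.40,20.83), P2=(68.25,82.30); sampled at t=k/6. Machine vertices: (22.99,110.02) → (22.14,107.90) → (24.65,102.45) → (30.51,93.65) → (39.73,81.51) → (52.31,66.03) → (68.25,47.21). Open path.

**Shape 2** — `<path>` quadratic bezier, stroke `#ff00ff` → engrave (S412, F3061). Control points (SVG): P0=(135.35,104.05), P1=(124.89,72.29), P2=(179.00,17.69); sampled at t=k/6. Machine vertices: (135.35,25.46) → (133.66,36.68) → (135.55,49.17) → (141.03,62.93) → (150.10,77.96) → (162.76,94.25) → (179.00,111.82). Open path.

**Shape 3** — `<path>` closed polygon, stroke `#ff00ff` → engrave (S412, F3061). Machine vertices: (123.71,83.59) → (188.16,73.84) → (163.90,83.39) → (127.65,93.95) → (163.01,32.19) → (123.71,83.59). Closed: final G1 returns to the first vertex.

G21
G90
G00 X22.99 Y110.02
M4 S412
G01 X22.14 Y107.90 F3061
G01 X24.65 Y102.45
G01 X30.51 Y93.65
G01 X39.73 Y81.51
G01 X52.31 Y66.03
G01 X68.25 Y47.21
G00 X135.35 Y25.46
M4 S412
G01 X133.66 Y36.68 F3061
G01 X135.55 Y49.17
G01 X141.03 Y62.93
G01 X150.10 Y77.96
G01 X162.76 Y94.25
G01 X179.00 Y111.82
G00 X123.71 Y83.59
M4 S412
G01 X188.16 Y73.84 F3061
G01 X163.90 Y83.39
G01 X127.65 Y93.95
G01 X163.01 Y32.19
G01 X123.71 Y83.59
M5
G00 X0.00 Y0.00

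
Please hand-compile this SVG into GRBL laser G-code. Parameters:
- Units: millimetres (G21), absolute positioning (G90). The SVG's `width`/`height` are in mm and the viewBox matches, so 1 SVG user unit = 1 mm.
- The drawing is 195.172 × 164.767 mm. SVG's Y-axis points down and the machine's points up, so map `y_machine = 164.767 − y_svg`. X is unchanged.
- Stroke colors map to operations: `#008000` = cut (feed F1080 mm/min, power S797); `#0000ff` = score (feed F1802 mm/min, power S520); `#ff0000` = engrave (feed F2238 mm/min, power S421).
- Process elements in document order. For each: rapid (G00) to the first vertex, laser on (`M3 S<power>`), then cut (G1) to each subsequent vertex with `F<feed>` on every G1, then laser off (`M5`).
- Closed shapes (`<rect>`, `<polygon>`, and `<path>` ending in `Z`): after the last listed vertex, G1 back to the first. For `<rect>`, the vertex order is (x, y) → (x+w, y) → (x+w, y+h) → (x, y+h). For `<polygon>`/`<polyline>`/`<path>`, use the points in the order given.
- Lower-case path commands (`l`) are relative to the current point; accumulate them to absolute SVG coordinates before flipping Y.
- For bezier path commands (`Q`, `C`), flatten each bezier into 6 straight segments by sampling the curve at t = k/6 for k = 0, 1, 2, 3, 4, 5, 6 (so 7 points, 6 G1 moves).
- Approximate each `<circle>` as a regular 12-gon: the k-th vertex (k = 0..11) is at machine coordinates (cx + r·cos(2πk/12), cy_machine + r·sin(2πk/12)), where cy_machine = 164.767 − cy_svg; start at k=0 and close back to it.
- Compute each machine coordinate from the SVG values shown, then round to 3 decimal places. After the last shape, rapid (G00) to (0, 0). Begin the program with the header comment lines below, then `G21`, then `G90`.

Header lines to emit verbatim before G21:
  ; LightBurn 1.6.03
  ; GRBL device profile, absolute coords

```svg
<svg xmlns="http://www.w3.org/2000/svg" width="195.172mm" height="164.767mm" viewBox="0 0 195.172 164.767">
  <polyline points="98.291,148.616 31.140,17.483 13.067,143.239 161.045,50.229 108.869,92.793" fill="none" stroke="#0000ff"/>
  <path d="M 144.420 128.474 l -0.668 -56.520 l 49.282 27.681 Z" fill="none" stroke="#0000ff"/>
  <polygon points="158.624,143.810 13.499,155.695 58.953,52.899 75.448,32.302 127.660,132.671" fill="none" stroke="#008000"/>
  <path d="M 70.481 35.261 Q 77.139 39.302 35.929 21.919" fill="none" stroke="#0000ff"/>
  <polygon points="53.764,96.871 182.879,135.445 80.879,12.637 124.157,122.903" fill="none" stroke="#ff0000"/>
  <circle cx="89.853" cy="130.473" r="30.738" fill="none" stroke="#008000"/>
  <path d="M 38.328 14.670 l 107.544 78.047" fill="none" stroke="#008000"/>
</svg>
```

; LightBurn 1.6.03
; GRBL device profile, absolute coords
G21
G90
G00 X98.291 Y16.151
M3 S520
G1 X31.140 Y147.284 F1802
G1 X13.067 Y21.528 F1802
G1 X161.045 Y114.538 F1802
G1 X108.869 Y71.974 F1802
M5
G00 X144.420 Y36.293
M3 S520
G1 X143.752 Y92.813 F1802
G1 X193.034 Y65.132 F1802
G1 X144.420 Y36.293 F1802
M5
G00 X158.624 Y20.957
M3 S797
G1 X13.499 Y9.072 F1080
G1 X58.953 Y111.868 F1080
G1 X75.448 Y132.465 F1080
G1 X127.660 Y32.096 F1080
G1 X158.624 Y20.957 F1080
M5
G00 X70.481 Y129.506
M3 S520
G1 X71.371 Y128.754 F1802
G1 X69.601 Y129.192 F1802
G1 X65.172 Y130.821 F1802
G1 X58.084 Y133.640 F1802
G1 X48.336 Y137.649 F1802
G1 X35.929 Y142.848 F1802
M5
G00 X53.764 Y67.896
M3 S421
G1 X182.879 Y29.322 F2238
G1 X80.879 Y152.130 F2238
G1 X124.157 Y41.864 F2238
G1 X53.764 Y67.896 F2238
M5
G00 X120.591 Y34.294
M3 S797
G1 X116.473 Y49.663 F1080
G1 X105.222 Y60.914 F1080
G1 X89.853 Y65.032 F1080
G1 X74.484 Y60.914 F1080
G1 X63.233 Y49.663 F1080
G1 X59.115 Y34.294 F1080
G1 X63.233 Y18.925 F1080
G1 X74.484 Y7.674 F1080
G1 X89.853 Y3.556 F1080
G1 X105.222 Y7.674 F1080
G1 X116.473 Y18.925 F1080
G1 X120.591 Y34.294 F1080
M5
G00 X38.328 Y150.097
M3 S797
G1 X145.872 Y72.050 F1080
M5
G00 X0.000 Y0.000

Since the viewBox matches the mm dimensions, user units are millimetres directly. The only transform is the Y-flip y_m = 164.767 − y_svg.

Shape 1 is a open polyline drawn with `<polyline>`. Its stroke #0000ff means score at S520, F1802. After flipping Y the toolpath is (98.291,16.151) → (31.140,147.284) → (13.067,21.528) → (161.045,114.538) → (108.869,71.974).

Shape 2 is a regular polygon drawn with `<path>`. Its stroke #0000ff means score at S520, F1802. After flipping Y the toolpath is (144.420,36.293) → (143.752,92.813) → (193.034,65.132) → (144.420,36.293), returning to the start.

Shape 3 is a closed polygon drawn with `<polygon>`. Its stroke #008000 means cut at S797, F1080. After flipping Y the toolpath is (158.624,20.957) → (13.499,9.072) → (58.953,111.868) → (75.448,132.465) → (127.660,32.096) → (158.624,20.957), returning to the start.

Shape 4 is a quadratic bezier drawn with `<path>`. Its stroke #0000ff means score at S520, F1802. After flipping Y the toolpath is (70.481,129.506) → (71.371,128.754) → (69.601,129.192) → (65.172,130.821) → (58.084,133.640) → (48.336,137.649) → (35.929,142.848).

Shape 5 is a closed polygon drawn with `<polygon>`. Its stroke #ff0000 means engrave at S421, F2238. After flipping Y the toolpath is (53.764,67.896) → (182.879,29.322) → (80.879,152.130) → (124.157,41.864) → (53.764,67.896), returning to the start.

Shape 6 is a circle drawn with `<circle>`. Its stroke #008000 means cut at S797, F1080. After flipping Y the toolpath is (120.591,34.294) → (116.473,49.663) → (105.222,60.914) → (89.853,65.032) → (74.484,60.914) → (63.233,49.663) → (59.115,34.294) → (63.233,18.925) → (74.484,7.674) → (89.853,3.556) → (105.222,7.674) → (116.473,18.925) → (120.591,34.294), returning to the start.

Shape 7 is a line segment drawn with `<path>`. Its stroke #008000 means cut at S797, F1080. After flipping Y the toolpath is (38.328,150.097) → (145.872,72.050).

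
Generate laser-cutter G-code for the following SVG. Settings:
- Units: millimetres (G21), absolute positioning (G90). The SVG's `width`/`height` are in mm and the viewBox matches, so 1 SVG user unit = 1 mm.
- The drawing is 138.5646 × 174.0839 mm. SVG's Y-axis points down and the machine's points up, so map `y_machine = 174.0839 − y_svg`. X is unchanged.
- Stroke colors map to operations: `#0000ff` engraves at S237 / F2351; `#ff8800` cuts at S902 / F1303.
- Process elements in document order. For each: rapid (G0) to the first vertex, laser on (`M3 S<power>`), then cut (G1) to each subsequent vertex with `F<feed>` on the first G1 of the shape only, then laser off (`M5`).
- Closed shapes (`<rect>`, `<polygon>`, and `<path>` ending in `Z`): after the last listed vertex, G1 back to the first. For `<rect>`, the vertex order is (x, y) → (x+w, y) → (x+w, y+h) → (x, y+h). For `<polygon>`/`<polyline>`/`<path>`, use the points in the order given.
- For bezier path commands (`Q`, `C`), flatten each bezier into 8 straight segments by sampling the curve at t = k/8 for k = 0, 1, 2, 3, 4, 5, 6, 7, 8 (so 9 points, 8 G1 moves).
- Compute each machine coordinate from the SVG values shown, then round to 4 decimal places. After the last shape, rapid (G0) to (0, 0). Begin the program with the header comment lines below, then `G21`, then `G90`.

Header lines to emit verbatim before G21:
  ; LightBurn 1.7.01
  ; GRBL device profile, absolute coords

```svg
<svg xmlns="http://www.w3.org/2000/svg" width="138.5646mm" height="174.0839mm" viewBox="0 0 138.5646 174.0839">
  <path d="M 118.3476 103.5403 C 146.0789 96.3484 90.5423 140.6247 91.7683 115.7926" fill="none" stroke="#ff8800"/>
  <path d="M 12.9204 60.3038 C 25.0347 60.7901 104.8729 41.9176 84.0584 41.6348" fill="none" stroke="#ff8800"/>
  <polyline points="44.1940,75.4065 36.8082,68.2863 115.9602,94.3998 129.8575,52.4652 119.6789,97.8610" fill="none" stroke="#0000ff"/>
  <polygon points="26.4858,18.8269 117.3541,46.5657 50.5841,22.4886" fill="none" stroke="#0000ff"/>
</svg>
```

Since the viewBox matches the mm dimensions, user units are millimetres directly. The only transform is the Y-flip y_m = 174.0839 − y_svg.

Shape 1 is a cubic bezier drawn with `<path>`. Its stroke #ff8800 means cut at S902, F1303. After flipping Y the toolpath is (118.3476,70.5436) → (125.1172,71.0635) → (125.7213,68.1712) → (121.8011,63.2799) → (114.9974,57.8024) → (106.9514,53.1518) → (99.3038,50.7410) → (93.6958,51.9832) → (91.7683,58.2913).

Shape 2 is a cubic bezier drawn with `<path>`. Its stroke #ff8800 means cut at S902, F1303. After flipping Y the toolpath is (12.9204,113.7801) → (20.3090,114.4311) → (32.0735,116.4522) → (46.2408,119.3988) → (60.8377,122.8262) → (73.8911,126.2896) → (83.4278,129.3444) → (87.4746,131.5458) → (84.0584,132.4491).

Shape 3 is a open polyline drawn with `<polyline>`. Its stroke #0000ff means engrave at S237, F2351. After flipping Y the toolpath is (44.1940,98.6774) → (36.8082,105.7976) → (115.9602,79.6841) → (129.8575,121.6187) → (119.6789,76.2229).

Shape 4 is a closed polygon drawn with `<polygon>`. Its stroke #0000ff means engrave at S237, F2351. After flipping Y the toolpath is (26.4858,155.2570) → (117.3541,127.5182) → (50.5841,151.5953) → (26.4858,155.2570), returning to the start.

; LightBurn 1.7.01
; GRBL device profile, absolute coords
G21
G90
G0 X118.3476 Y70.5436
M3 S902
G1 X125.1172 Y71.0635 F1303
G1 X125.7213 Y68.1712
G1 X121.8011 Y63.2799
G1 X114.9974 Y57.8024
G1 X106.9514 Y53.1518
G1 X99.3038 Y50.7410
G1 X93.6958 Y51.9832
G1 X91.7683 Y58.2913
M5
G0 X12.9204 Y113.7801
M3 S902
G1 X20.3090 Y114.4311 F1303
G1 X32.0735 Y116.4522
G1 X46.2408 Y119.3988
G1 X60.8377 Y122.8262
G1 X73.8911 Y126.2896
G1 X83.4278 Y129.3444
G1 X87.4746 Y131.5458
G1 X84.0584 Y132.4491
M5
G0 X44.1940 Y98.6774
M3 S237
G1 X36.8082 Y105.7976 F2351
G1 X115.9602 Y79.6841
G1 X129.8575 Y121.6187
G1 X119.6789 Y76.2229
M5
G0 X26.4858 Y155.2570
M3 S237
G1 X117.3541 Y127.5182 F2351
G1 X50.5841 Y151.5953
G1 X26.4858 Y155.2570
M5
G0 X0.0000 Y0.0000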